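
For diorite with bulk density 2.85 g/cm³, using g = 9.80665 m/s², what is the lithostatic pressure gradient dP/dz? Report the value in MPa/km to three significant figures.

dP/dz = ρg = 2850 kg/m³ × 9.80665 m/s² = 27949 Pa/m
= 27949 Pa/m × (1 MPa/km / 1000.0 Pa/m) = 27.949 MPa/km

27.9 MPa/km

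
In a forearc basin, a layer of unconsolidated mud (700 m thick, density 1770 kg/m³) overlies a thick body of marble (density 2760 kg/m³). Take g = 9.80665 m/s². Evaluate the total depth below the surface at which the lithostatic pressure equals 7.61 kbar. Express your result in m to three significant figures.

28400 m

Pressure at base of upper layers: 1770×9.80665×700 = 1.215×10^7 Pa = 0.1215 kbar
Remaining pressure to be supplied by marble: 7.610×10^8 − 1.215×10^7 = 7.488×10^8 Pa
Additional depth in marble = 7.488×10^8 Pa / (2760 kg/m³ × 9.80665 m/s²) = 27667 m
Total depth = 700 m + 27667 m = 28367 m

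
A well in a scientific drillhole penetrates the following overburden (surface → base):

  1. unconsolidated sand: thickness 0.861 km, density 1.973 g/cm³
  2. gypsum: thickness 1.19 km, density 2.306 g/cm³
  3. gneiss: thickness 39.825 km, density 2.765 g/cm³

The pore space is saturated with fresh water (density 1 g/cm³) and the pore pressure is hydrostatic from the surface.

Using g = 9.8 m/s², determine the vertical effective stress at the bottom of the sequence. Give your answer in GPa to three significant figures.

Overburden (lithostatic) stress σ_v:
unconsolidated sand: 1973 kg/m³ × 9.8 m/s² × 861 m = 1.665×10^7 Pa = 16.65 MPa
gypsum: 2306 kg/m³ × 9.8 m/s² × 1190 m = 2.689×10^7 Pa = 26.89 MPa
gneiss: 2765 kg/m³ × 9.8 m/s² × 39825 m = 1.079×10^9 Pa = 1079 MPa
Total = 16.65 + 26.89 + 1079 = 1122.7 MPa
Pore pressure P_p = 1000 kg/m³ × 9.8 m/s² × 41876 m = 4.104×10^8 Pa = 410.4 MPa
Effective stress σ' = σ_v − P_p = 1123 − 410.4 = 712.29 MPa = 0.71229 GPa

0.712 GPa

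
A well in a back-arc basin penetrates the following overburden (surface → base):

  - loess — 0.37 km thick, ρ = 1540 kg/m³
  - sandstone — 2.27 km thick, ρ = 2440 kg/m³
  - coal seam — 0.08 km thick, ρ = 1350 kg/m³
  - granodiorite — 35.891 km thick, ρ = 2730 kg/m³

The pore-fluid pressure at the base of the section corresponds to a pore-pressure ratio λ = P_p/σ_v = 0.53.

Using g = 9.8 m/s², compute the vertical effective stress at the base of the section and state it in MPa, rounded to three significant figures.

Overburden (lithostatic) stress σ_v:
loess: 1540 kg/m³ × 9.8 m/s² × 370 m = 5.584×10^6 Pa = 5.584 MPa
sandstone: 2440 kg/m³ × 9.8 m/s² × 2270 m = 5.428×10^7 Pa = 54.28 MPa
coal seam: 1350 kg/m³ × 9.8 m/s² × 80 m = 1.058×10^6 Pa = 1.058 MPa
granodiorite: 2730 kg/m³ × 9.8 m/s² × 35891 m = 9.602×10^8 Pa = 960.2 MPa
Total = 5.584 + 54.28 + 1.058 + 960.2 = 1021.2 MPa
Pore pressure P_p = λ·σ_v = 0.53 × 1021 MPa = 541.2 MPa
Effective stress σ' = σ_v − P_p = 1021 − 541.2 = 479.94 MPa

480 MPa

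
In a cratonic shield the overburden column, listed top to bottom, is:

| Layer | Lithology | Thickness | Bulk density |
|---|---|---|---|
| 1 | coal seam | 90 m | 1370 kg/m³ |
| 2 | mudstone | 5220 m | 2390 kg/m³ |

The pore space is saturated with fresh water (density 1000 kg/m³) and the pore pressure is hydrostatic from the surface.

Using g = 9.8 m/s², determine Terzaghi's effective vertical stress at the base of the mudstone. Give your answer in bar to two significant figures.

Overburden (lithostatic) stress σ_v:
coal seam: 1370 kg/m³ × 9.8 m/s² × 90 m = 1.208×10^6 Pa = 1.208 MPa
mudstone: 2390 kg/m³ × 9.8 m/s² × 5220 m = 1.223×10^8 Pa = 122.3 MPa
Total = 1.208 + 122.3 = 123.47 MPa
Pore pressure P_p = 1000 kg/m³ × 9.8 m/s² × 5310 m = 5.204×10^7 Pa = 52.04 MPa
Effective stress σ' = σ_v − P_p = 123.5 − 52.04 = 71.433 MPa = 714.33 bar

710 bar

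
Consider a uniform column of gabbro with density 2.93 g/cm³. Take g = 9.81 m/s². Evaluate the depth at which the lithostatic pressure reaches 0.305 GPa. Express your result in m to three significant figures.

10600 m

h = P/(ρg) = 0.305 GPa / (2930 kg/m³ × 9.81 m/s²) = 3.050×10^8 Pa / 28743 Pa/m = 10611 m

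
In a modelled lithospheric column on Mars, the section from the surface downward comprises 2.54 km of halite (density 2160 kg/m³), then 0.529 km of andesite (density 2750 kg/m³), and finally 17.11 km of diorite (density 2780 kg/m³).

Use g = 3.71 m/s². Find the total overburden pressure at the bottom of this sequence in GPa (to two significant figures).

halite: 2160 kg/m³ × 3.71 m/s² × 2540 m = 2.035×10^7 Pa = 0.02035 GPa
andesite: 2750 kg/m³ × 3.71 m/s² × 529 m = 5.397×10^6 Pa = 5.397×10^-3 GPa
diorite: 2780 kg/m³ × 3.71 m/s² × 17110 m = 1.765×10^8 Pa = 0.1765 GPa
Total = 0.02035 + 5.397×10^-3 + 0.1765 = 0.20222 GPa

0.20 GPa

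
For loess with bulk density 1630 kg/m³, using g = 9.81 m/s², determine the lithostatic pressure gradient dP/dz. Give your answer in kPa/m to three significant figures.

dP/dz = ρg = 1630 kg/m³ × 9.81 m/s² = 15990 Pa/m
= 15990 Pa/m × (1 kPa/m / 1000.0 Pa/m) = 15.990 kPa/m

16.0 kPa/m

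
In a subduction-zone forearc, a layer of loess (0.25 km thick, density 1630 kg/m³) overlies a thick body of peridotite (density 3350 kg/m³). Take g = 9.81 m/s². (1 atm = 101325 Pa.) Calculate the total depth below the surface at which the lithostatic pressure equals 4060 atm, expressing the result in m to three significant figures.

12600 m

Pressure at base of upper layers: 1630×9.81×250 = 3.998×10^6 Pa = 39.45 atm
Remaining pressure to be supplied by peridotite: 4.114×10^8 − 3.998×10^6 = 4.074×10^8 Pa
Additional depth in peridotite = 4.074×10^8 Pa / (3350 kg/m³ × 9.81 m/s²) = 12396 m
Total depth = 250 m + 12396 m = 12646 m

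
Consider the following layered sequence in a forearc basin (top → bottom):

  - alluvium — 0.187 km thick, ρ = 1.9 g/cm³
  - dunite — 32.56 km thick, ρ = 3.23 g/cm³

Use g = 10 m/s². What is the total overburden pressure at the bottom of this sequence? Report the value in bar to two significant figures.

alluvium: 1900 kg/m³ × 10 m/s² × 187 m = 3.553×10^6 Pa = 35.53 bar
dunite: 3230 kg/m³ × 10 m/s² × 32560 m = 1.052×10^9 Pa = 10517 bar
Total = 35.53 + 10517 = 10552 bar

11000 bar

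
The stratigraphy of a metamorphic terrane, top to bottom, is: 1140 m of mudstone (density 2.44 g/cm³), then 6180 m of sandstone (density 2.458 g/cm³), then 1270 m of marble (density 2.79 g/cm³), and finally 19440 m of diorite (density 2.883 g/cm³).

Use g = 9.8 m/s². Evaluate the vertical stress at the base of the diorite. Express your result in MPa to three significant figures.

760 MPa

mudstone: 2440 kg/m³ × 9.8 m/s² × 1140 m = 2.726×10^7 Pa = 27.26 MPa
sandstone: 2458 kg/m³ × 9.8 m/s² × 6180 m = 1.489×10^8 Pa = 148.9 MPa
marble: 2790 kg/m³ × 9.8 m/s² × 1270 m = 3.472×10^7 Pa = 34.72 MPa
diorite: 2883 kg/m³ × 9.8 m/s² × 19440 m = 5.492×10^8 Pa = 549.2 MPa
Total = 27.26 + 148.9 + 34.72 + 549.2 = 760.10 MPa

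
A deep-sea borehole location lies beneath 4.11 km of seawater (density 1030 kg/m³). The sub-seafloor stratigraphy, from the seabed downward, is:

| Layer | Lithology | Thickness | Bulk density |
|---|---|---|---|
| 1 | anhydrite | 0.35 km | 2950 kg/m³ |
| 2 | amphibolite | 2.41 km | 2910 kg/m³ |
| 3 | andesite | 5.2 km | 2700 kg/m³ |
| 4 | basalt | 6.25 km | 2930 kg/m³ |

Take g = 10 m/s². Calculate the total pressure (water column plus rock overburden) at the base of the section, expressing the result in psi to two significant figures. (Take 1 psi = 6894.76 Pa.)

65000 psi

seawater: 1030 kg/m³ × 10 m/s² × 4110 m = 4.233×10^7 Pa = 6140 psi
anhydrite: 2950 kg/m³ × 10 m/s² × 350 m = 1.032×10^7 Pa = 1498 psi
amphibolite: 2910 kg/m³ × 10 m/s² × 2410 m = 7.013×10^7 Pa = 10172 psi
andesite: 2700 kg/m³ × 10 m/s² × 5200 m = 1.404×10^8 Pa = 20363 psi
basalt: 2930 kg/m³ × 10 m/s² × 6250 m = 1.831×10^8 Pa = 26560 psi
Total = 6140 + 1498 + 10172 + 20363 + 26560 = 64732 psi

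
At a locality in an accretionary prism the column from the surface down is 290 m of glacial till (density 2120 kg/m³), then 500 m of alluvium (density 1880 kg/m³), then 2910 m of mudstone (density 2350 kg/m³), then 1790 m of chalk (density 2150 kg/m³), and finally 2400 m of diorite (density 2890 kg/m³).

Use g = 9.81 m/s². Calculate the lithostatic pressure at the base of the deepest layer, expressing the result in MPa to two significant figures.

glacial till: 2120 kg/m³ × 9.81 m/s² × 290 m = 6.031×10^6 Pa = 6.031 MPa
alluvium: 1880 kg/m³ × 9.81 m/s² × 500 m = 9.221×10^6 Pa = 9.221 MPa
mudstone: 2350 kg/m³ × 9.81 m/s² × 2910 m = 6.709×10^7 Pa = 67.09 MPa
chalk: 2150 kg/m³ × 9.81 m/s² × 1790 m = 3.775×10^7 Pa = 37.75 MPa
diorite: 2890 kg/m³ × 9.81 m/s² × 2400 m = 6.804×10^7 Pa = 68.04 MPa
Total = 6.031 + 9.221 + 67.09 + 37.75 + 68.04 = 188.13 MPa

190 MPa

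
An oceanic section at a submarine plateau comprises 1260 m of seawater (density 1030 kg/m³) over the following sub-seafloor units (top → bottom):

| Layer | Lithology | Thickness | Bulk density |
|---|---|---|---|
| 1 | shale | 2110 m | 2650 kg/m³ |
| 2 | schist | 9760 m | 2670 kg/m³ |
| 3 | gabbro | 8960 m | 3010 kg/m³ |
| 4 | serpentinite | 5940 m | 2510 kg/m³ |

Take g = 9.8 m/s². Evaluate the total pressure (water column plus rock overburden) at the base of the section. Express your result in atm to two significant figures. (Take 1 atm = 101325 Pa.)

7200 atm

seawater: 1030 kg/m³ × 9.8 m/s² × 1260 m = 1.272×10^7 Pa = 125.5 atm
shale: 2650 kg/m³ × 9.8 m/s² × 2110 m = 5.480×10^7 Pa = 540.8 atm
schist: 2670 kg/m³ × 9.8 m/s² × 9760 m = 2.554×10^8 Pa = 2520 atm
gabbro: 3010 kg/m³ × 9.8 m/s² × 8960 m = 2.643×10^8 Pa = 2608 atm
serpentinite: 2510 kg/m³ × 9.8 m/s² × 5940 m = 1.461×10^8 Pa = 1442 atm
Total = 125.5 + 540.8 + 2520 + 2608 + 1442 = 7237.2 atm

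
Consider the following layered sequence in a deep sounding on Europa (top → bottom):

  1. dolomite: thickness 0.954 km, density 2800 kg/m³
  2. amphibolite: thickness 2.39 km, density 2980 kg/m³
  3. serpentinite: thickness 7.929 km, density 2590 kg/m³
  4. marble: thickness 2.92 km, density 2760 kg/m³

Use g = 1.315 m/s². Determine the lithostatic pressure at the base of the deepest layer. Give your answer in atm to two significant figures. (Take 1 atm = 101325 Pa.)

500 atm

dolomite: 2800 kg/m³ × 1.315 m/s² × 954 m = 3.513×10^6 Pa = 34.67 atm
amphibolite: 2980 kg/m³ × 1.315 m/s² × 2390 m = 9.366×10^6 Pa = 92.43 atm
serpentinite: 2590 kg/m³ × 1.315 m/s² × 7929 m = 2.700×10^7 Pa = 266.5 atm
marble: 2760 kg/m³ × 1.315 m/s² × 2920 m = 1.060×10^7 Pa = 104.6 atm
Total = 34.67 + 92.43 + 266.5 + 104.6 = 498.21 atm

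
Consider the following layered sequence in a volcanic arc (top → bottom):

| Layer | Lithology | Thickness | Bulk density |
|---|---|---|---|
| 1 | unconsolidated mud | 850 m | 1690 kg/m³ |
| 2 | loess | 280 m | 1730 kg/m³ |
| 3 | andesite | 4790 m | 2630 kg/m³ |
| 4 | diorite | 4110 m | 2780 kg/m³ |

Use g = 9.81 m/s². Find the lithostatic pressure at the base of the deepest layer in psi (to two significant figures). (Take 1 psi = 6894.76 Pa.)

unconsolidated mud: 1690 kg/m³ × 9.81 m/s² × 850 m = 1.409×10^7 Pa = 2044 psi
loess: 1730 kg/m³ × 9.81 m/s² × 280 m = 4.752×10^6 Pa = 689.2 psi
andesite: 2630 kg/m³ × 9.81 m/s² × 4790 m = 1.236×10^8 Pa = 17924 psi
diorite: 2780 kg/m³ × 9.81 m/s² × 4110 m = 1.121×10^8 Pa = 16257 psi
Total = 2044 + 689.2 + 17924 + 16257 = 36914 psi

37000 psi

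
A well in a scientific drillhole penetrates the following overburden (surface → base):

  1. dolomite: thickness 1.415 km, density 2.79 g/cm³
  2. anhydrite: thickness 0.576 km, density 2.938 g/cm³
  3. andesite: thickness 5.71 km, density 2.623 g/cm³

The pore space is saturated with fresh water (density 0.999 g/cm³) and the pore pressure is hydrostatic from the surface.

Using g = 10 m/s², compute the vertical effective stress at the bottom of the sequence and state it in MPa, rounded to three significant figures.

129 MPa

Overburden (lithostatic) stress σ_v:
dolomite: 2790 kg/m³ × 10 m/s² × 1415 m = 3.948×10^7 Pa = 39.48 MPa
anhydrite: 2938 kg/m³ × 10 m/s² × 576 m = 1.692×10^7 Pa = 16.92 MPa
andesite: 2623 kg/m³ × 10 m/s² × 5710 m = 1.498×10^8 Pa = 149.8 MPa
Total = 39.48 + 16.92 + 149.8 = 206.17 MPa
Pore pressure P_p = 999 kg/m³ × 10 m/s² × 7701 m = 7.693×10^7 Pa = 76.93 MPa
Effective stress σ' = σ_v − P_p = 206.2 − 76.93 = 129.24 MPa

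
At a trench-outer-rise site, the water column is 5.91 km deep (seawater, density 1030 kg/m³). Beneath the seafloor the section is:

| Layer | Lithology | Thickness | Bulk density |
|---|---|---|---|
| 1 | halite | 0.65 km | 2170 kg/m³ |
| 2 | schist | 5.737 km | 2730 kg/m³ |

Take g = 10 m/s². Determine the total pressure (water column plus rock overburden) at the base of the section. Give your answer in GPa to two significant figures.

seawater: 1030 kg/m³ × 10 m/s² × 5910 m = 6.087×10^7 Pa = 0.06087 GPa
halite: 2170 kg/m³ × 10 m/s² × 650 m = 1.411×10^7 Pa = 0.01410 GPa
schist: 2730 kg/m³ × 10 m/s² × 5737 m = 1.566×10^8 Pa = 0.1566 GPa
Total = 0.06087 + 0.01410 + 0.1566 = 0.23160 GPa

0.23 GPa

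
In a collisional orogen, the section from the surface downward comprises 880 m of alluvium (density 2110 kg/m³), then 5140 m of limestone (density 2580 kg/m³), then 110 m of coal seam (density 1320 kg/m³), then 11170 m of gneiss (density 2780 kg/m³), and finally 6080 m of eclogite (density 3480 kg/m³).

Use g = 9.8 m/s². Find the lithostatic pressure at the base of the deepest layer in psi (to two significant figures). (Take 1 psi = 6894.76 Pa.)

96000 psi

alluvium: 2110 kg/m³ × 9.8 m/s² × 880 m = 1.820×10^7 Pa = 2639 psi
limestone: 2580 kg/m³ × 9.8 m/s² × 5140 m = 1.300×10^8 Pa = 18849 psi
coal seam: 1320 kg/m³ × 9.8 m/s² × 110 m = 1.423×10^6 Pa = 206.4 psi
gneiss: 2780 kg/m³ × 9.8 m/s² × 11170 m = 3.043×10^8 Pa = 44137 psi
eclogite: 3480 kg/m³ × 9.8 m/s² × 6080 m = 2.074×10^8 Pa = 30074 psi
Total = 2639 + 18849 + 206.4 + 44137 + 30074 = 95906 psi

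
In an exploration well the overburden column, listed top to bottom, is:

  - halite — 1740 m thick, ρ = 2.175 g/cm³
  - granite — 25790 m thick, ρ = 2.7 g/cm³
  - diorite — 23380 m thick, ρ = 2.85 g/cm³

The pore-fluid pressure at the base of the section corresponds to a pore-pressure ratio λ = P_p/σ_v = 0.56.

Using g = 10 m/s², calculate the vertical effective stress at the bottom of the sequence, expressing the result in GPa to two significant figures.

0.62 GPa

Overburden (lithostatic) stress σ_v:
halite: 2175 kg/m³ × 10 m/s² × 1740 m = 3.784×10^7 Pa = 37.84 MPa
granite: 2700 kg/m³ × 10 m/s² × 25790 m = 6.963×10^8 Pa = 696.3 MPa
diorite: 2850 kg/m³ × 10 m/s² × 23380 m = 6.663×10^8 Pa = 666.3 MPa
Total = 37.84 + 696.3 + 666.3 = 1400.5 MPa
Pore pressure P_p = λ·σ_v = 0.56 × 1401 MPa = 784.3 MPa
Effective stress σ' = σ_v − P_p = 1401 − 784.3 = 616.22 MPa = 0.61622 GPa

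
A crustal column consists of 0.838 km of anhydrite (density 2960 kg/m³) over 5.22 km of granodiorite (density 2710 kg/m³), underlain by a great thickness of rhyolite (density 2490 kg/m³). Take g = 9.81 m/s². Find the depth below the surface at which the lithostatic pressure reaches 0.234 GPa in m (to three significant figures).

8960 m

Pressure at base of upper layers: 2960×9.81×838 + 2710×9.81×5220 = 1.631×10^8 Pa = 0.1631 GPa
Remaining pressure to be supplied by rhyolite: 2.340×10^8 − 1.631×10^8 = 7.089×10^7 Pa
Additional depth in rhyolite = 7.089×10^7 Pa / (2490 kg/m³ × 9.81 m/s²) = 2902.2 m
Total depth = 6058 m + 2902.2 m = 8960.2 m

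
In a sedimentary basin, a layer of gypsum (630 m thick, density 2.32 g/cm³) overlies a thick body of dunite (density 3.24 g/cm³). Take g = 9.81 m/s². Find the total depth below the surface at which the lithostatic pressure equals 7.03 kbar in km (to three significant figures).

Pressure at base of upper layers: 2320×9.81×630 = 1.434×10^7 Pa = 0.1434 kbar
Remaining pressure to be supplied by dunite: 7.030×10^8 − 1.434×10^7 = 6.887×10^8 Pa
Additional depth in dunite = 6.887×10^8 Pa / (3240 kg/m³ × 9.81 m/s²) = 21667 m
Total depth = 630 m + 21667 m = 22297 m
= 22.297 km

22.3 km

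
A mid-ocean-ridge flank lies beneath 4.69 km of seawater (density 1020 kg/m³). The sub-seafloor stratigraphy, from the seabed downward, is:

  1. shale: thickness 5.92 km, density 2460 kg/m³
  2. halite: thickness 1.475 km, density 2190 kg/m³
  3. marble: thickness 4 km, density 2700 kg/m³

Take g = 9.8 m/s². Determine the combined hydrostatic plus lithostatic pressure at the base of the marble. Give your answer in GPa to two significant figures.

seawater: 1020 kg/m³ × 9.8 m/s² × 4690 m = 4.688×10^7 Pa = 0.04688 GPa
shale: 2460 kg/m³ × 9.8 m/s² × 5920 m = 1.427×10^8 Pa = 0.1427 GPa
halite: 2190 kg/m³ × 9.8 m/s² × 1475 m = 3.166×10^7 Pa = 0.03166 GPa
marble: 2700 kg/m³ × 9.8 m/s² × 4000 m = 1.058×10^8 Pa = 0.1058 GPa
Total = 0.04688 + 0.1427 + 0.03166 + 0.1058 = 0.32710 GPa

0.33 GPa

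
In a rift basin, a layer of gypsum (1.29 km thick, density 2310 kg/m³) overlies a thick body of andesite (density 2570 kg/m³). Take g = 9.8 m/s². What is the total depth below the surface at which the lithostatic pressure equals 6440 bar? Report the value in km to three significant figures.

Pressure at base of upper layers: 2310×9.8×1290 = 2.920×10^7 Pa = 292.0 bar
Remaining pressure to be supplied by andesite: 6.440×10^8 − 2.920×10^7 = 6.148×10^8 Pa
Additional depth in andesite = 6.148×10^8 Pa / (2570 kg/m³ × 9.8 m/s²) = 24410 m
Total depth = 1290 m + 24410 m = 25700 m
= 25.700 km

25.7 km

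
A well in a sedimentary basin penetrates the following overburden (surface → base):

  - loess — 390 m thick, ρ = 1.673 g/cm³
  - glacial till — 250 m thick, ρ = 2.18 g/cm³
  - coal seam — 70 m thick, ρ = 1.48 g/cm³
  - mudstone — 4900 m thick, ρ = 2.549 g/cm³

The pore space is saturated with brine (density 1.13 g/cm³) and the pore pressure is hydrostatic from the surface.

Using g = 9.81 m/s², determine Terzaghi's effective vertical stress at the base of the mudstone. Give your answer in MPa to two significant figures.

Overburden (lithostatic) stress σ_v:
loess: 1673 kg/m³ × 9.81 m/s² × 390 m = 6.401×10^6 Pa = 6.401 MPa
glacial till: 2180 kg/m³ × 9.81 m/s² × 250 m = 5.346×10^6 Pa = 5.346 MPa
coal seam: 1480 kg/m³ × 9.81 m/s² × 70 m = 1.016×10^6 Pa = 1.016 MPa
mudstone: 2549 kg/m³ × 9.81 m/s² × 4900 m = 1.225×10^8 Pa = 122.5 MPa
Total = 6.401 + 5.346 + 1.016 + 122.5 = 135.29 MPa
Pore pressure P_p = 1130 kg/m³ × 9.81 m/s² × 5610 m = 6.219×10^7 Pa = 62.19 MPa
Effective stress σ' = σ_v − P_p = 135.3 − 62.19 = 73.103 MPa

73 MPa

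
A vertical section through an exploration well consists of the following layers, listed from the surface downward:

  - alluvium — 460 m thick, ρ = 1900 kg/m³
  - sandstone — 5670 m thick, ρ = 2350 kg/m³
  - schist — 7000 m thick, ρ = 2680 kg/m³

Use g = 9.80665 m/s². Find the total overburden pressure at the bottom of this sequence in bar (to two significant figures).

alluvium: 1900 kg/m³ × 9.80665 m/s² × 460 m = 8.571×10^6 Pa = 85.71 bar
sandstone: 2350 kg/m³ × 9.80665 m/s² × 5670 m = 1.307×10^8 Pa = 1307 bar
schist: 2680 kg/m³ × 9.80665 m/s² × 7000 m = 1.840×10^8 Pa = 1840 bar
Total = 85.71 + 1307 + 1840 = 3232.1 bar

3200 bar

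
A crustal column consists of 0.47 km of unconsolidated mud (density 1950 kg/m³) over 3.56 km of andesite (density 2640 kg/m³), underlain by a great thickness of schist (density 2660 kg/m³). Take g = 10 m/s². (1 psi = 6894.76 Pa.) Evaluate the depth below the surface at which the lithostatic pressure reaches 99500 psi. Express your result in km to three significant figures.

25.9 km

Pressure at base of upper layers: 1950×10×470 + 2640×10×3560 = 1.031×10^8 Pa = 14960 psi
Remaining pressure to be supplied by schist: 6.860×10^8 − 1.031×10^8 = 5.829×10^8 Pa
Additional depth in schist = 5.829×10^8 Pa / (2660 kg/m³ × 10 m/s²) = 21913 m
Total depth = 4030 m + 21913 m = 25943 m
= 25.943 km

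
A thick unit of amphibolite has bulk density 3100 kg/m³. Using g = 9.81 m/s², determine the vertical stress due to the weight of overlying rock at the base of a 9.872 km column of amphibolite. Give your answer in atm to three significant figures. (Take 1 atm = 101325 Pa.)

amphibolite: 3100 kg/m³ × 9.81 m/s² × 9872 m = 3.002×10^8 Pa = 2963 atm

2960 atm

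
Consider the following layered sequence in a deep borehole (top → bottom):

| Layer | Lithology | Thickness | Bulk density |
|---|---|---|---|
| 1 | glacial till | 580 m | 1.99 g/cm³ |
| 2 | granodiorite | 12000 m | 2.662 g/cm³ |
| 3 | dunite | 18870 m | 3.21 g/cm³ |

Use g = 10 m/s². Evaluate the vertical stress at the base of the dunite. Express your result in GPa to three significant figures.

glacial till: 1990 kg/m³ × 10 m/s² × 580 m = 1.154×10^7 Pa = 0.01154 GPa
granodiorite: 2662 kg/m³ × 10 m/s² × 12000 m = 3.194×10^8 Pa = 0.3194 GPa
dunite: 3210 kg/m³ × 10 m/s² × 18870 m = 6.057×10^8 Pa = 0.6057 GPa
Total = 0.01154 + 0.3194 + 0.6057 = 0.93671 GPa

0.937 GPa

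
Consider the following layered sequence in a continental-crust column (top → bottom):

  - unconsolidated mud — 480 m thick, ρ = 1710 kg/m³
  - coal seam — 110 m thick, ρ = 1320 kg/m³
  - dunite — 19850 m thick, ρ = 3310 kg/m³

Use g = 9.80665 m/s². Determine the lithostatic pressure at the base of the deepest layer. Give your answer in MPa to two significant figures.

650 MPa

unconsolidated mud: 1710 kg/m³ × 9.80665 m/s² × 480 m = 8.049×10^6 Pa = 8.049 MPa
coal seam: 1320 kg/m³ × 9.80665 m/s² × 110 m = 1.424×10^6 Pa = 1.424 MPa
dunite: 3310 kg/m³ × 9.80665 m/s² × 19850 m = 6.443×10^8 Pa = 644.3 MPa
Total = 8.049 + 1.424 + 644.3 = 653.80 MPa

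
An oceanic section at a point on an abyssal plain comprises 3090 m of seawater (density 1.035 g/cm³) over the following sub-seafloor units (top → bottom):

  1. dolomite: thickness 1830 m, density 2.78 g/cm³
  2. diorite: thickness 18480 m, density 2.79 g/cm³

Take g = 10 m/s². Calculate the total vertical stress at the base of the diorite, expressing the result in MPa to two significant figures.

seawater: 1035 kg/m³ × 10 m/s² × 3090 m = 3.198×10^7 Pa = 31.98 MPa
dolomite: 2780 kg/m³ × 10 m/s² × 1830 m = 5.087×10^7 Pa = 50.87 MPa
diorite: 2790 kg/m³ × 10 m/s² × 18480 m = 5.156×10^8 Pa = 515.6 MPa
Total = 31.98 + 50.87 + 515.6 = 598.45 MPa

600 MPa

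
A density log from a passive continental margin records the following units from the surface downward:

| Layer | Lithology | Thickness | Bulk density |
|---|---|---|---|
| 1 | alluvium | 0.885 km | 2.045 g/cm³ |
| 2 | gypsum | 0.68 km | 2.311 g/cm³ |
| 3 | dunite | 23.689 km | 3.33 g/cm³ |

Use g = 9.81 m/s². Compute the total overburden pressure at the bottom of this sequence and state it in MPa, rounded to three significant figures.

alluvium: 2045 kg/m³ × 9.81 m/s² × 885 m = 1.775×10^7 Pa = 17.75 MPa
gypsum: 2311 kg/m³ × 9.81 m/s² × 680 m = 1.542×10^7 Pa = 15.42 MPa
dunite: 3330 kg/m³ × 9.81 m/s² × 23689 m = 7.739×10^8 Pa = 773.9 MPa
Total = 17.75 + 15.42 + 773.9 = 807.03 MPa

807 MPa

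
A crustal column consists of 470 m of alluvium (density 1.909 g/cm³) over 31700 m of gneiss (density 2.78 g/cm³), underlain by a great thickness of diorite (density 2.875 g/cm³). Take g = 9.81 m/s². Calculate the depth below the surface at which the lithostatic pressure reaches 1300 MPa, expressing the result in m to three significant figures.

Pressure at base of upper layers: 1909×9.81×470 + 2780×9.81×31700 = 8.733×10^8 Pa = 873.3 MPa
Remaining pressure to be supplied by diorite: 1.300×10^9 − 8.733×10^8 = 4.267×10^8 Pa
Additional depth in diorite = 4.267×10^8 Pa / (2875 kg/m³ × 9.81 m/s²) = 15129 m
Total depth = 32170 m + 15129 m = 47299 m

47300 m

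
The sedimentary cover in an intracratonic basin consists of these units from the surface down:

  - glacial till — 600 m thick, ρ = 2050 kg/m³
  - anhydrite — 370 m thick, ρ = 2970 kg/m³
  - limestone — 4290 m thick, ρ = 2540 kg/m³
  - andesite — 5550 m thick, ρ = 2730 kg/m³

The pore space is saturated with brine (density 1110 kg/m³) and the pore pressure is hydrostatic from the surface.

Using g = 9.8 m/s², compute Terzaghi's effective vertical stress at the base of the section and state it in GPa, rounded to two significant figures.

Overburden (lithostatic) stress σ_v:
glacial till: 2050 kg/m³ × 9.8 m/s² × 600 m = 1.205×10^7 Pa = 12.05 MPa
anhydrite: 2970 kg/m³ × 9.8 m/s² × 370 m = 1.077×10^7 Pa = 10.77 MPa
limestone: 2540 kg/m³ × 9.8 m/s² × 4290 m = 1.068×10^8 Pa = 106.8 MPa
andesite: 2730 kg/m³ × 9.8 m/s² × 5550 m = 1.485×10^8 Pa = 148.5 MPa
Total = 12.05 + 10.77 + 106.8 + 148.5 = 278.09 MPa
Pore pressure P_p = 1110 kg/m³ × 9.8 m/s² × 10810 m = 1.176×10^8 Pa = 117.6 MPa
Effective stress σ' = σ_v − P_p = 278.1 − 117.6 = 160.50 MPa = 0.16050 GPa

0.16 GPa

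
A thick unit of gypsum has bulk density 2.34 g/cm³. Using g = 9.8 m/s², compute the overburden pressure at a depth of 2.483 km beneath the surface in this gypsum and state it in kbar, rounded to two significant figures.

gypsum: 2340 kg/m³ × 9.8 m/s² × 2483 m = 5.694×10^7 Pa = 0.5694 kbar

0.57 kbar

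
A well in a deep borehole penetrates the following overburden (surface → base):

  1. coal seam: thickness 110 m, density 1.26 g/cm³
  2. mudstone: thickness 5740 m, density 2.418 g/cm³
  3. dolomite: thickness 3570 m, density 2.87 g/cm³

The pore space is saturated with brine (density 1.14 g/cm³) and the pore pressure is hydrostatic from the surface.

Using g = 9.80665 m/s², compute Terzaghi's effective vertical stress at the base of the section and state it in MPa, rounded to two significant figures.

130 MPa

Overburden (lithostatic) stress σ_v:
coal seam: 1260 kg/m³ × 9.80665 m/s² × 110 m = 1.359×10^6 Pa = 1.359 MPa
mudstone: 2418 kg/m³ × 9.80665 m/s² × 5740 m = 1.361×10^8 Pa = 136.1 MPa
dolomite: 2870 kg/m³ × 9.80665 m/s² × 3570 m = 1.005×10^8 Pa = 100.5 MPa
Total = 1.359 + 136.1 + 100.5 = 237.95 MPa
Pore pressure P_p = 1140 kg/m³ × 9.80665 m/s² × 9420 m = 1.053×10^8 Pa = 105.3 MPa
Effective stress σ' = σ_v − P_p = 237.9 − 105.3 = 132.64 MPa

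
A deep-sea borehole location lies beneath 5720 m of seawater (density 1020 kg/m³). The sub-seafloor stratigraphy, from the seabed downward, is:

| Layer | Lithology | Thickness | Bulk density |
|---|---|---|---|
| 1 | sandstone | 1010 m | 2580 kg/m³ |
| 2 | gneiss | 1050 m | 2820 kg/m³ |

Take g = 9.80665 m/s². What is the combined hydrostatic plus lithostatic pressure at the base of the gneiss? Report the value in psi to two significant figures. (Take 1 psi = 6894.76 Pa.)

seawater: 1020 kg/m³ × 9.80665 m/s² × 5720 m = 5.722×10^7 Pa = 8298 psi
sandstone: 2580 kg/m³ × 9.80665 m/s² × 1010 m = 2.555×10^7 Pa = 3706 psi
gneiss: 2820 kg/m³ × 9.80665 m/s² × 1050 m = 2.904×10^7 Pa = 4212 psi
Total = 8298 + 3706 + 4212 = 16216 psi

16000 psi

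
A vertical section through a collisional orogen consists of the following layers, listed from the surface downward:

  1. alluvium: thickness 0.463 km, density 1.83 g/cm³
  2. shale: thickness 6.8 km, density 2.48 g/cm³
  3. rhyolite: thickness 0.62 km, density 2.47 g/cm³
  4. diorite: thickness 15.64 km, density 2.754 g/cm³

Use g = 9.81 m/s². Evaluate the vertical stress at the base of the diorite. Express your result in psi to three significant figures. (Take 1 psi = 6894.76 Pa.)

alluvium: 1830 kg/m³ × 9.81 m/s² × 463 m = 8.312×10^6 Pa = 1206 psi
shale: 2480 kg/m³ × 9.81 m/s² × 6800 m = 1.654×10^8 Pa = 23994 psi
rhyolite: 2470 kg/m³ × 9.81 m/s² × 620 m = 1.502×10^7 Pa = 2179 psi
diorite: 2754 kg/m³ × 9.81 m/s² × 15640 m = 4.225×10^8 Pa = 61285 psi
Total = 1206 + 23994 + 2179 + 61285 = 88663 psi

88700 psi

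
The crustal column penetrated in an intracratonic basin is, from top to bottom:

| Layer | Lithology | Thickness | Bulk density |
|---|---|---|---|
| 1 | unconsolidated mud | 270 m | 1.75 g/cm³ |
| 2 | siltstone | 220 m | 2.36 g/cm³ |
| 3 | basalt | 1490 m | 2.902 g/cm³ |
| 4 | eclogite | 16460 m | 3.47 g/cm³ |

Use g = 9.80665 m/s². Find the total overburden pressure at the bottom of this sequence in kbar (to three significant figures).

6.12 kbar

unconsolidated mud: 1750 kg/m³ × 9.80665 m/s² × 270 m = 4.634×10^6 Pa = 0.04634 kbar
siltstone: 2360 kg/m³ × 9.80665 m/s² × 220 m = 5.092×10^6 Pa = 0.05092 kbar
basalt: 2902 kg/m³ × 9.80665 m/s² × 1490 m = 4.240×10^7 Pa = 0.4240 kbar
eclogite: 3470 kg/m³ × 9.80665 m/s² × 16460 m = 5.601×10^8 Pa = 5.601 kbar
Total = 0.04634 + 0.05092 + 0.4240 + 5.601 = 6.1225 kbar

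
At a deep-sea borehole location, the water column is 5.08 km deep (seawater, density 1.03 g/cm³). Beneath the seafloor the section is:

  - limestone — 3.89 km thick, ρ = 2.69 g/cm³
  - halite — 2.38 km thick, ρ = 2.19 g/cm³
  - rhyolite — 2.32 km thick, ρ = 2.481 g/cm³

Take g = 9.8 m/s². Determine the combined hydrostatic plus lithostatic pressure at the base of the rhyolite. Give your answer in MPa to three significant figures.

261 MPa

seawater: 1030 kg/m³ × 9.8 m/s² × 5080 m = 5.128×10^7 Pa = 51.28 MPa
limestone: 2690 kg/m³ × 9.8 m/s² × 3890 m = 1.025×10^8 Pa = 102.5 MPa
halite: 2190 kg/m³ × 9.8 m/s² × 2380 m = 5.108×10^7 Pa = 51.08 MPa
rhyolite: 2481 kg/m³ × 9.8 m/s² × 2320 m = 5.641×10^7 Pa = 56.41 MPa
Total = 51.28 + 102.5 + 51.08 + 56.41 = 261.31 MPa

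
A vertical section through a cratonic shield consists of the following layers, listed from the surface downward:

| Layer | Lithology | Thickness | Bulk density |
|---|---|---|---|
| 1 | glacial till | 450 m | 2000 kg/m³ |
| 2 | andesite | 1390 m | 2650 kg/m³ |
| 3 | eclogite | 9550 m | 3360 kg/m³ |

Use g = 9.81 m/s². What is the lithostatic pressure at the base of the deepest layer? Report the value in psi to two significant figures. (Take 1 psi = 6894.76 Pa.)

glacial till: 2000 kg/m³ × 9.81 m/s² × 450 m = 8.829×10^6 Pa = 1281 psi
andesite: 2650 kg/m³ × 9.81 m/s² × 1390 m = 3.614×10^7 Pa = 5241 psi
eclogite: 3360 kg/m³ × 9.81 m/s² × 9550 m = 3.148×10^8 Pa = 45655 psi
Total = 1281 + 5241 + 45655 = 52177 psi

52000 psi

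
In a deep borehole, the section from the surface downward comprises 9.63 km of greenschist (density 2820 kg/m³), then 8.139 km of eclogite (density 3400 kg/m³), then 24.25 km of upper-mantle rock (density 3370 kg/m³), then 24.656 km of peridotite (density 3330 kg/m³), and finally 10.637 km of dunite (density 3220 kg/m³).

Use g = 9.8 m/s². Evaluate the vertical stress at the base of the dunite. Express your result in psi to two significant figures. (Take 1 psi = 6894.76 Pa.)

360000 psi

greenschist: 2820 kg/m³ × 9.8 m/s² × 9630 m = 2.661×10^8 Pa = 38600 psi
eclogite: 3400 kg/m³ × 9.8 m/s² × 8139 m = 2.712×10^8 Pa = 39333 psi
upper-mantle rock: 3370 kg/m³ × 9.8 m/s² × 24250 m = 8.009×10^8 Pa = 1.162×10^5 psi
peridotite: 3330 kg/m³ × 9.8 m/s² × 24656 m = 8.046×10^8 Pa = 1.167×10^5 psi
dunite: 3220 kg/m³ × 9.8 m/s² × 10637 m = 3.357×10^8 Pa = 48684 psi
Total = 38600 + 39333 + 1.162×10^5 + 1.167×10^5 + 48684 = 3.5947×10^5 psi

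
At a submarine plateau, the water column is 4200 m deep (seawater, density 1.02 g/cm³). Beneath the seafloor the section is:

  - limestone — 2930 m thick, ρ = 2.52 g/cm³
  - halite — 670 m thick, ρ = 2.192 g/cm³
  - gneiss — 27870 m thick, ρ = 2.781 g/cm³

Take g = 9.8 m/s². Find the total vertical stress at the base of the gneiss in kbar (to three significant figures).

seawater: 1020 kg/m³ × 9.8 m/s² × 4200 m = 4.198×10^7 Pa = 0.4198 kbar
limestone: 2520 kg/m³ × 9.8 m/s² × 2930 m = 7.236×10^7 Pa = 0.7236 kbar
halite: 2192 kg/m³ × 9.8 m/s² × 670 m = 1.439×10^7 Pa = 0.1439 kbar
gneiss: 2781 kg/m³ × 9.8 m/s² × 27870 m = 7.596×10^8 Pa = 7.596 kbar
Total = 0.4198 + 0.7236 + 0.1439 + 7.596 = 8.8830 kbar

8.88 kbar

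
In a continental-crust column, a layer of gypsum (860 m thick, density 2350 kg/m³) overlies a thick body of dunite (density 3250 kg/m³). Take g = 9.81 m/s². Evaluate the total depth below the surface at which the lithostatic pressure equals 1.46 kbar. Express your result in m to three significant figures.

Pressure at base of upper layers: 2350×9.81×860 = 1.983×10^7 Pa = 0.1983 kbar
Remaining pressure to be supplied by dunite: 1.460×10^8 − 1.983×10^7 = 1.262×10^8 Pa
Additional depth in dunite = 1.262×10^8 Pa / (3250 kg/m³ × 9.81 m/s²) = 3957.5 m
Total depth = 860 m + 3957.5 m = 4817.5 m

4820 m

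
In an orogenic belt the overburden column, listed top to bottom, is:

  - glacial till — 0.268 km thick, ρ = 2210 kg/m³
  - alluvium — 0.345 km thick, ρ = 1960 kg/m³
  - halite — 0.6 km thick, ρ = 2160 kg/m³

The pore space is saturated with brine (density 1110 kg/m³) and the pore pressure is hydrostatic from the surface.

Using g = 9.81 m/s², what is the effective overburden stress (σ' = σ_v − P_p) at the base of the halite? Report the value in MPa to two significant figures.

12 MPa

Overburden (lithostatic) stress σ_v:
glacial till: 2210 kg/m³ × 9.81 m/s² × 268 m = 5.810×10^6 Pa = 5.810 MPa
alluvium: 1960 kg/m³ × 9.81 m/s² × 345 m = 6.634×10^6 Pa = 6.634 MPa
halite: 2160 kg/m³ × 9.81 m/s² × 600 m = 1.271×10^7 Pa = 12.71 MPa
Total = 5.810 + 6.634 + 12.71 = 25.158 MPa
Pore pressure P_p = 1110 kg/m³ × 9.81 m/s² × 1213 m = 1.321×10^7 Pa = 13.21 MPa
Effective stress σ' = σ_v − P_p = 25.16 − 13.21 = 11.949 MPa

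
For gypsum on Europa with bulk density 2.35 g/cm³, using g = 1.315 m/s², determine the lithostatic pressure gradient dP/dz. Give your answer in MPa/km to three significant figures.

3.09 MPa/km

dP/dz = ρg = 2350 kg/m³ × 1.315 m/s² = 3090.2 Pa/m
= 3090.2 Pa/m × (1 MPa/km / 1000.0 Pa/m) = 3.0903 MPa/km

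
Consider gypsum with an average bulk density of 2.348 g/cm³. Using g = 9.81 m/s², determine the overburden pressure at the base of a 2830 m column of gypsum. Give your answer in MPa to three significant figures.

65.2 MPa

gypsum: 2348 kg/m³ × 9.81 m/s² × 2830 m = 6.519×10^7 Pa = 65.19 MPa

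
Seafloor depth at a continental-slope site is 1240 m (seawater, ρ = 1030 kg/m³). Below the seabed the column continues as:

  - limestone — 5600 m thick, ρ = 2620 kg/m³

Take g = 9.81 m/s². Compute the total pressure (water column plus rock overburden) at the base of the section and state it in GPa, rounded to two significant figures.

seawater: 1030 kg/m³ × 9.81 m/s² × 1240 m = 1.253×10^7 Pa = 0.01253 GPa
limestone: 2620 kg/m³ × 9.81 m/s² × 5600 m = 1.439×10^8 Pa = 0.1439 GPa
Total = 0.01253 + 0.1439 = 0.15646 GPa

0.16 GPa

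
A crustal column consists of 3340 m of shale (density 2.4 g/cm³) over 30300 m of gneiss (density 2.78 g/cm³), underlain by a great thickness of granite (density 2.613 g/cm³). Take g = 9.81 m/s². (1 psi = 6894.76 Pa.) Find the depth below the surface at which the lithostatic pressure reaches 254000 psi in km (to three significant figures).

66.7 km

Pressure at base of upper layers: 2400×9.81×3340 + 2780×9.81×30300 = 9.050×10^8 Pa = 1.313×10^5 psi
Remaining pressure to be supplied by granite: 1.751×10^9 − 9.050×10^8 = 8.463×10^8 Pa
Additional depth in granite = 8.463×10^8 Pa / (2613 kg/m³ × 9.81 m/s²) = 33015 m
Total depth = 33640 m + 33015 m = 66655 m
= 66.655 km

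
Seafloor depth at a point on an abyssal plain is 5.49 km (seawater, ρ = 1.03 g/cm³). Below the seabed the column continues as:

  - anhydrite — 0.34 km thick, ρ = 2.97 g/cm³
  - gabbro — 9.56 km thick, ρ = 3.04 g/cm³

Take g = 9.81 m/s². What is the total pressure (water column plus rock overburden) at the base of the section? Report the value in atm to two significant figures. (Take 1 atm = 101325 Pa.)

seawater: 1030 kg/m³ × 9.81 m/s² × 5490 m = 5.547×10^7 Pa = 547.5 atm
anhydrite: 2970 kg/m³ × 9.81 m/s² × 340 m = 9.906×10^6 Pa = 97.77 atm
gabbro: 3040 kg/m³ × 9.81 m/s² × 9560 m = 2.851×10^8 Pa = 2814 atm
Total = 547.5 + 97.77 + 2814 = 3459.0 atm

3500 atm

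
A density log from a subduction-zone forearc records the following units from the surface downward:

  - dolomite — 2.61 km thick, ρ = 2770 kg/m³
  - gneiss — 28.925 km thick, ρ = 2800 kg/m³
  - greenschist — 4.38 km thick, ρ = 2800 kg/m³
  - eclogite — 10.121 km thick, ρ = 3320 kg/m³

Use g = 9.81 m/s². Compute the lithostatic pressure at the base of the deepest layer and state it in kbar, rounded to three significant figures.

13.2 kbar

dolomite: 2770 kg/m³ × 9.81 m/s² × 2610 m = 7.092×10^7 Pa = 0.7092 kbar
gneiss: 2800 kg/m³ × 9.81 m/s² × 28925 m = 7.945×10^8 Pa = 7.945 kbar
greenschist: 2800 kg/m³ × 9.81 m/s² × 4380 m = 1.203×10^8 Pa = 1.203 kbar
eclogite: 3320 kg/m³ × 9.81 m/s² × 10121 m = 3.296×10^8 Pa = 3.296 kbar
Total = 0.7092 + 7.945 + 1.203 + 3.296 = 13.154 kbar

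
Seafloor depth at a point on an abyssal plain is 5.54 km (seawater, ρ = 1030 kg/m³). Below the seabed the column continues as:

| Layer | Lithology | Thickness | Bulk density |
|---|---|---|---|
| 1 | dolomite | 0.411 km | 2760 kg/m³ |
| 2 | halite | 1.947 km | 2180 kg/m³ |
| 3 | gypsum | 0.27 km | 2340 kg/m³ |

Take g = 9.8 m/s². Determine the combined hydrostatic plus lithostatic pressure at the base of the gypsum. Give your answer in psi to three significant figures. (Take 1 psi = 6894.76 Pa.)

16700 psi

seawater: 1030 kg/m³ × 9.8 m/s² × 5540 m = 5.592×10^7 Pa = 8111 psi
dolomite: 2760 kg/m³ × 9.8 m/s² × 411 m = 1.112×10^7 Pa = 1612 psi
halite: 2180 kg/m³ × 9.8 m/s² × 1947 m = 4.160×10^7 Pa = 6033 psi
gypsum: 2340 kg/m³ × 9.8 m/s² × 270 m = 6.192×10^6 Pa = 898.0 psi
Total = 8111 + 1612 + 6033 + 898.0 = 16654 psi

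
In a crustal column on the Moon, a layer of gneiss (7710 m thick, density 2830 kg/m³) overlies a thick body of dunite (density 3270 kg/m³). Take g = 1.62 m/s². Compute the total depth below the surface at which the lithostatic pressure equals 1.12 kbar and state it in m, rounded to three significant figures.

22200 m

Pressure at base of upper layers: 2830×1.62×7710 = 3.535×10^7 Pa = 0.3535 kbar
Remaining pressure to be supplied by dunite: 1.120×10^8 − 3.535×10^7 = 7.665×10^7 Pa
Additional depth in dunite = 7.665×10^7 Pa / (3270 kg/m³ × 1.62 m/s²) = 14470 m
Total depth = 7710 m + 14470 m = 22180 m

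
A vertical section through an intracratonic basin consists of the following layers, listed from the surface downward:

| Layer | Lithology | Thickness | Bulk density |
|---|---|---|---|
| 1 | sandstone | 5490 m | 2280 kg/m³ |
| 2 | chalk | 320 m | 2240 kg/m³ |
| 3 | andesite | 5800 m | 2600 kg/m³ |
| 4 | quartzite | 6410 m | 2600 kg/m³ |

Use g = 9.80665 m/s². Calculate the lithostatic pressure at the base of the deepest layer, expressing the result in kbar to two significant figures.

sandstone: 2280 kg/m³ × 9.80665 m/s² × 5490 m = 1.228×10^8 Pa = 1.228 kbar
chalk: 2240 kg/m³ × 9.80665 m/s² × 320 m = 7.029×10^6 Pa = 0.07029 kbar
andesite: 2600 kg/m³ × 9.80665 m/s² × 5800 m = 1.479×10^8 Pa = 1.479 kbar
quartzite: 2600 kg/m³ × 9.80665 m/s² × 6410 m = 1.634×10^8 Pa = 1.634 kbar
Total = 1.228 + 0.07029 + 1.479 + 1.634 = 4.4110 kbar

4.4 kbar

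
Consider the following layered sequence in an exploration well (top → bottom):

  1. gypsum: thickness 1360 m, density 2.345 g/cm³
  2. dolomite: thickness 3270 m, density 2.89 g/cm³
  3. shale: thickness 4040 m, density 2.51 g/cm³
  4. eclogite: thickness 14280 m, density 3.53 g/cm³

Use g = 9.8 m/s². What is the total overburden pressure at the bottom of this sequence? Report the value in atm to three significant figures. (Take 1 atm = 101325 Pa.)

7080 atm

gypsum: 2345 kg/m³ × 9.8 m/s² × 1360 m = 3.125×10^7 Pa = 308.5 atm
dolomite: 2890 kg/m³ × 9.8 m/s² × 3270 m = 9.261×10^7 Pa = 914.0 atm
shale: 2510 kg/m³ × 9.8 m/s² × 4040 m = 9.938×10^7 Pa = 980.8 atm
eclogite: 3530 kg/m³ × 9.8 m/s² × 14280 m = 4.940×10^8 Pa = 4875 atm
Total = 308.5 + 914.0 + 980.8 + 4875 = 7078.7 atm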